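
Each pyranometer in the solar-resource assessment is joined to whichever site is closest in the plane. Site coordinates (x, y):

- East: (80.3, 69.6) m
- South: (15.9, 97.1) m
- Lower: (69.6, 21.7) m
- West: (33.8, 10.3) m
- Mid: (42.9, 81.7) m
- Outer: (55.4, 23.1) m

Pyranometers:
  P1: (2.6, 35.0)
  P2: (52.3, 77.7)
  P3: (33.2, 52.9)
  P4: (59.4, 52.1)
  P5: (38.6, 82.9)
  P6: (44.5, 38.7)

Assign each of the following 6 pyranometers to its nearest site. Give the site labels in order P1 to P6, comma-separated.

P1 → West (d²=1583.53)
P2 → Mid (d²=104.36)
P3 → Mid (d²=923.53)
P4 → East (d²=743.06)
P5 → Mid (d²=19.93)
P6 → Outer (d²=362.17)

West, Mid, Mid, East, Mid, Outer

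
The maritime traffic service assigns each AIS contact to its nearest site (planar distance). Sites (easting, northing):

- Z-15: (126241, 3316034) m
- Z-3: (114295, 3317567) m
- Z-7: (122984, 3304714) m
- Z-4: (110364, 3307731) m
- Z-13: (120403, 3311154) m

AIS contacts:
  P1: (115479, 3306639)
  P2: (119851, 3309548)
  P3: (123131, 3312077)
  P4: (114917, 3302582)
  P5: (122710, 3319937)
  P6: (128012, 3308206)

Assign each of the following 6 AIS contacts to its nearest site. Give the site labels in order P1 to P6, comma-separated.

Z-4, Z-13, Z-13, Z-4, Z-15, Z-7

P1 → Z-4 (d²=27355689.00)
P2 → Z-13 (d²=2883940.00)
P3 → Z-13 (d²=8293913.00)
P4 → Z-4 (d²=47242010.00)
P5 → Z-15 (d²=27701370.00)
P6 → Z-7 (d²=37474848.00)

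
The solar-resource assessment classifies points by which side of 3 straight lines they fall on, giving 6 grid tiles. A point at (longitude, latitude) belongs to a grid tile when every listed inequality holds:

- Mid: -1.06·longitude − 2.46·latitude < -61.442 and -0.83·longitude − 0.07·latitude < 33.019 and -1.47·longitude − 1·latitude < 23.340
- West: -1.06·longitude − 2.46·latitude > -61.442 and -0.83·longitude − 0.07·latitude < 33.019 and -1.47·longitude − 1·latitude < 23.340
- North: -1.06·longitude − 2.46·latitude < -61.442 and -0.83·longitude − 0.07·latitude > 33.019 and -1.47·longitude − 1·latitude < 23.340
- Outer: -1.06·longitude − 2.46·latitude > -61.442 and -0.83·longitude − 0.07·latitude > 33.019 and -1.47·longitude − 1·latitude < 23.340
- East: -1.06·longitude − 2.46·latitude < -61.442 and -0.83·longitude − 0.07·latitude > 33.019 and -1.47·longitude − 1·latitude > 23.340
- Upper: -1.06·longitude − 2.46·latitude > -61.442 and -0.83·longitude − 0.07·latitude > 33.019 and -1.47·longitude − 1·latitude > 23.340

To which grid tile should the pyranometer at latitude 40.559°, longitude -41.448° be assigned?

-1.06·-41.448 − 2.46·40.559 = -55.840, which is > -61.442
-0.83·-41.448 − 0.07·40.559 = 31.563, which is < 33.019
-1.47·-41.448 − 1·40.559 = 20.370, which is < 23.340
This sign pattern matches West.

West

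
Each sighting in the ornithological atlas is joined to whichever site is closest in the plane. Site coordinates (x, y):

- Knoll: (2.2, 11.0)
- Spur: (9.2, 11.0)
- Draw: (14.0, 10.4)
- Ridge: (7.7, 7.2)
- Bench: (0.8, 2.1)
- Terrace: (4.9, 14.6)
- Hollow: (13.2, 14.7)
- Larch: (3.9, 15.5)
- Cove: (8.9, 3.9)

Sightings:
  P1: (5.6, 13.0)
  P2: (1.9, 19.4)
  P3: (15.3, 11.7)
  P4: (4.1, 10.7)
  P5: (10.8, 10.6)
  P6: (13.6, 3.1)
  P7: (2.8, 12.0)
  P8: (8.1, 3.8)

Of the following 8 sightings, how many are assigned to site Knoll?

P1 → Terrace
P2 → Larch
P3 → Draw
P4 → Knoll
P5 → Spur
P6 → Cove
P7 → Knoll
P8 → Cove
2 of the 8 go to Knoll.

2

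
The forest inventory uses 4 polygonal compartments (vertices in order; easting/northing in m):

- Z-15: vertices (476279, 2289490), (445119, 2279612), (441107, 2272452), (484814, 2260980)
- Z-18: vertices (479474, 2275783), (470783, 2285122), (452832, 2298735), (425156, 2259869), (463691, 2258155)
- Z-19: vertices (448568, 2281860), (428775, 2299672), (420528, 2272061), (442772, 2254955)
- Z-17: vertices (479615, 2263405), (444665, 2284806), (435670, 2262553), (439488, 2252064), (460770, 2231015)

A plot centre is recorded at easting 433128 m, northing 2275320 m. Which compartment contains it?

Cast a ray rightward from (433128, 2275320). For each polygon, the edges (by vertex number in listed order) whose endpoints lie on opposite sides of northing = 2275320, where each meets that height, and whether that is right or left of the point:
Z-15: 2–3 at easting≈442714.0 (right), 4–1 at easting≈480521.1 (right) → 2 crossings.
Z-18: 3–4 at easting≈436158.5 (right), 5–1 at easting≈479059.5 (right) → 2 crossings.
Z-19: 2–3 at easting≈421501.4 (left), 4–1 at easting≈447159.1 (right) → 1 crossing.
Z-17: 1–2 at easting≈460156.6 (right), 2–3 at easting≈440830.6 (right) → 2 crossings.
Only Z-19 has an odd count, so the point is inside Z-19.

Z-19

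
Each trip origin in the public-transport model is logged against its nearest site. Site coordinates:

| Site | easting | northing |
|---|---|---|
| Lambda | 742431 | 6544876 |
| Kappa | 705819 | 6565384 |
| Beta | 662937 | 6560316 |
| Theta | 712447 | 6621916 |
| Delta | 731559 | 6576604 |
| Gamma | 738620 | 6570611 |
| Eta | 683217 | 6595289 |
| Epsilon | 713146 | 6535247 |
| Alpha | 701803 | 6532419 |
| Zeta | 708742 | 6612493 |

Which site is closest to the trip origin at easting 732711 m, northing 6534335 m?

Lambda

Squared distances to each site:
Lambda: 205591081.000; Kappa: 1687220065.000; Beta: 5543423437.000; Theta: 8081061257.000; Delta: 1787995465.000; Gamma: 1350864457.000; Eta: 6165046152.000; Epsilon: 383620969.000; Alpha: 958975520.000; Zeta: 6683185925.000.
Minimum at Lambda.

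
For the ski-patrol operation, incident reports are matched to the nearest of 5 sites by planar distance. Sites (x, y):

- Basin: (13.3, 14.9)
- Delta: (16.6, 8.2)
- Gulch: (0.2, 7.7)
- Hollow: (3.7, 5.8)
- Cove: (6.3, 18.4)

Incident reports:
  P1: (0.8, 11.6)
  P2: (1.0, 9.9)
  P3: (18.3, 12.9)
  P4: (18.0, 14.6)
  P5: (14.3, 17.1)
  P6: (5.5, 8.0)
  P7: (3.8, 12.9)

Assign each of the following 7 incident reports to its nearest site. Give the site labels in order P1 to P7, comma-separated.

Gulch, Gulch, Delta, Basin, Basin, Hollow, Cove

P1 → Gulch (d²=15.57)
P2 → Gulch (d²=5.48)
P3 → Delta (d²=24.98)
P4 → Basin (d²=22.18)
P5 → Basin (d²=5.84)
P6 → Hollow (d²=8.08)
P7 → Cove (d²=36.50)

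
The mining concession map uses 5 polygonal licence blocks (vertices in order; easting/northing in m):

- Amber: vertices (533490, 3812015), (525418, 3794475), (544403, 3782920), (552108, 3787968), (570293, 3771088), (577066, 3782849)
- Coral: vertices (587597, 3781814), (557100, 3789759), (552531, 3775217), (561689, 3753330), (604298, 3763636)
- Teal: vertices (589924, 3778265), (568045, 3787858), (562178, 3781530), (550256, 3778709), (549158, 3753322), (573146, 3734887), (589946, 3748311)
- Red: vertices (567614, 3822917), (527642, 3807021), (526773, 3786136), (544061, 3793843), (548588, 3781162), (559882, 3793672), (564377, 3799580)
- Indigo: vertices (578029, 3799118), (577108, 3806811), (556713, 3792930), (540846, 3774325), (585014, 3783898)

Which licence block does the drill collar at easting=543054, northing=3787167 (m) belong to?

Amber

Cast a ray rightward from (543054, 3787167). For each polygon, the edges (by vertex number in listed order) whose endpoints lie on opposite sides of northing = 3787167, where each meets that height, and whether that is right or left of the point:
Amber: 2–3 at easting≈537425.1 (left), 3–4 at easting≈550885.4 (right), 4–5 at easting≈552970.9 (right), 6–1 at easting≈570614.6 (right) → 3 crossings.
Coral: 1–2 at easting≈567049.4 (right), 2–3 at easting≈556285.6 (right) → 2 crossings.
Teal: 1–2 at easting≈569621.0 (right), 2–3 at easting≈567404.3 (right) → 2 crossings.
Red: 2–3 at easting≈526815.9 (left), 3–4 at easting≈529085.7 (left), 4–5 at easting≈546444.3 (right), 5–6 at easting≈554009.3 (right) → 2 crossings.
Indigo: 3–4 at easting≈551798.1 (right), 5–1 at easting≈583513.7 (right) → 2 crossings.
Only Amber has an odd count, so the point is inside Amber.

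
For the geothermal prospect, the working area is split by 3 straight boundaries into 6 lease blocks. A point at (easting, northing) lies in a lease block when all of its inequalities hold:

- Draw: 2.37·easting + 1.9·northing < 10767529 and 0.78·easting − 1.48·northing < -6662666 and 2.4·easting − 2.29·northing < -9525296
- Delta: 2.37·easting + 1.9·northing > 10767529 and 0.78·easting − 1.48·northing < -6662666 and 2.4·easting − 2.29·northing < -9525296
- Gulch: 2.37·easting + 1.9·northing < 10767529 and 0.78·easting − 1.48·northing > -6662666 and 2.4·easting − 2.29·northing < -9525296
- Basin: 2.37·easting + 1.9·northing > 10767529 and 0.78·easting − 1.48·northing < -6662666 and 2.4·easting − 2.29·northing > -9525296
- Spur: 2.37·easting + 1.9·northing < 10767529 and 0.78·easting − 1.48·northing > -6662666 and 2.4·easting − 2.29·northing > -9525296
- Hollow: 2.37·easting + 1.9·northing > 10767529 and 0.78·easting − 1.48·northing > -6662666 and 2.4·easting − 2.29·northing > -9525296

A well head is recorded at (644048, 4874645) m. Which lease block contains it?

2.37·644048 + 1.9·4874645 = 10788219.260, which is > 10767529
0.78·644048 − 1.48·4874645 = -6712117.160, which is < -6662666
2.4·644048 − 2.29·4874645 = -9617221.850, which is < -9525296
This sign pattern matches Delta.

Delta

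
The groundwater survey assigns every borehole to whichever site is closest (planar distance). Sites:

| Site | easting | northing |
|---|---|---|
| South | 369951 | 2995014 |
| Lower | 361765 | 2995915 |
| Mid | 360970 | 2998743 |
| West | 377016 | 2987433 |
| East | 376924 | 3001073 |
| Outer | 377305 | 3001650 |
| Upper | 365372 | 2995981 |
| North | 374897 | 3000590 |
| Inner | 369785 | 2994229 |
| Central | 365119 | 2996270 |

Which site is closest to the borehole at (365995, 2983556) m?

Squared distances to each site:
South: 146935700.000; Lower: 170637781.000; Mid: 255895594.000; West: 136493570.000; East: 426288330.000; Outer: 455308936.000; Upper: 154768754.000; North: 369402760.000; Inner: 128277029.000; Central: 162413172.000.
Minimum at Inner.

Inner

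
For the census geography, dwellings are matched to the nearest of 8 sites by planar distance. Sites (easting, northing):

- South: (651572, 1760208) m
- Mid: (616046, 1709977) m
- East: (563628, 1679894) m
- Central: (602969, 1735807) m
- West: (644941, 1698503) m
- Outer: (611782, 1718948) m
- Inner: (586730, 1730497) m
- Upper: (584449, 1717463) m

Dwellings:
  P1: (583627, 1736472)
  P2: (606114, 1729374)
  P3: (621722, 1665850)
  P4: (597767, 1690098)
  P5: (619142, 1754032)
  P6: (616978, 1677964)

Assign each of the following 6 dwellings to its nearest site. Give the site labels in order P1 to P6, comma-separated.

Inner, Central, West, Mid, Central, Mid

P1 → Inner (d²=45329234.00)
P2 → Central (d²=51274514.00)
P3 → West (d²=1605340370.00)
P4 → Mid (d²=729296482.00)
P5 → Central (d²=593716554.00)
P6 → Mid (d²=1025700793.00)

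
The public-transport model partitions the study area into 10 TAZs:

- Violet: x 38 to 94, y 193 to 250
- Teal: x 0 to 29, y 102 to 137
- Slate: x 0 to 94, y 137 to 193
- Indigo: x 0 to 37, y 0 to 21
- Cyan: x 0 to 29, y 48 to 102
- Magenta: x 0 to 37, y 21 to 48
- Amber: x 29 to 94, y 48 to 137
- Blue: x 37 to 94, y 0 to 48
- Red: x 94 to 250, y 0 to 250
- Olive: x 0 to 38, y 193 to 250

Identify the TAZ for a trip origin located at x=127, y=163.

Red

The point has x = 127 and y = 163.
Only Red satisfies 94 ≤ x ≤ 250 and 0 ≤ y ≤ 250.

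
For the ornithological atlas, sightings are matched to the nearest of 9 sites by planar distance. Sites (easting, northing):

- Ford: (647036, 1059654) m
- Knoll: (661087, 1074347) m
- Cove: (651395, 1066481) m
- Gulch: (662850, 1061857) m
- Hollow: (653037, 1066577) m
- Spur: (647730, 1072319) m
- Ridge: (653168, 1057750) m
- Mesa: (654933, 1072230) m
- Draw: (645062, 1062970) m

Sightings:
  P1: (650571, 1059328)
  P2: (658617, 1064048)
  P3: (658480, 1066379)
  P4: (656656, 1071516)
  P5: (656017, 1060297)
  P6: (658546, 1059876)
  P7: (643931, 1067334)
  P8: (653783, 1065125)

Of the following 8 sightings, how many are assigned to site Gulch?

2

P1 → Ridge
P2 → Gulch
P3 → Hollow
P4 → Mesa
P5 → Ridge
P6 → Gulch
P7 → Draw
P8 → Hollow
2 of the 8 go to Gulch.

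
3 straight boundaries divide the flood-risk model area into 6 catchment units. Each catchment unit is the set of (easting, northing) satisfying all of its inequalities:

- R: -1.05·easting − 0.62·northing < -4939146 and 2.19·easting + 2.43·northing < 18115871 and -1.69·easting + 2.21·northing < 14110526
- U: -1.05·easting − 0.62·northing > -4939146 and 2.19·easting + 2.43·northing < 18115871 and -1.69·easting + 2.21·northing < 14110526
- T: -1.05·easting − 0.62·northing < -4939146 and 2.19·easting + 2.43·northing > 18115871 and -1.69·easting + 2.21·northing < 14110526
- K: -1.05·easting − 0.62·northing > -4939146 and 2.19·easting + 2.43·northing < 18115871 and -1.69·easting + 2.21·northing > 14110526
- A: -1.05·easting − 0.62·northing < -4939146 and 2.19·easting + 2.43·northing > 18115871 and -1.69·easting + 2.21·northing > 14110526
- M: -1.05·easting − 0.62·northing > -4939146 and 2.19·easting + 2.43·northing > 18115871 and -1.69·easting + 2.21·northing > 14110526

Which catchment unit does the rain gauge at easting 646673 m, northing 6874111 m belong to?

-1.05·646673 − 0.62·6874111 = -4940955.470, which is < -4939146
2.19·646673 + 2.43·6874111 = 18120303.600, which is > 18115871
-1.69·646673 + 2.21·6874111 = 14098907.940, which is < 14110526
This sign pattern matches T.

T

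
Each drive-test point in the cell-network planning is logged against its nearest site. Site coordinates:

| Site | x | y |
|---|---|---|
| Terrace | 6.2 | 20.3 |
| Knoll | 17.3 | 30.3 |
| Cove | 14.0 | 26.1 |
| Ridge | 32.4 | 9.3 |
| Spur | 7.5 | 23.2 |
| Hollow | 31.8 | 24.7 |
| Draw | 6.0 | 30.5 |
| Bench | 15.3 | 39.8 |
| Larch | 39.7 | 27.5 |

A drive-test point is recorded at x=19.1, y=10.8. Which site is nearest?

Ridge

Squared distances to each site:
Terrace: 256.660; Knoll: 383.490; Cove: 260.100; Ridge: 179.140; Spur: 288.320; Hollow: 354.500; Draw: 559.700; Bench: 855.440; Larch: 703.250.
Minimum at Ridge.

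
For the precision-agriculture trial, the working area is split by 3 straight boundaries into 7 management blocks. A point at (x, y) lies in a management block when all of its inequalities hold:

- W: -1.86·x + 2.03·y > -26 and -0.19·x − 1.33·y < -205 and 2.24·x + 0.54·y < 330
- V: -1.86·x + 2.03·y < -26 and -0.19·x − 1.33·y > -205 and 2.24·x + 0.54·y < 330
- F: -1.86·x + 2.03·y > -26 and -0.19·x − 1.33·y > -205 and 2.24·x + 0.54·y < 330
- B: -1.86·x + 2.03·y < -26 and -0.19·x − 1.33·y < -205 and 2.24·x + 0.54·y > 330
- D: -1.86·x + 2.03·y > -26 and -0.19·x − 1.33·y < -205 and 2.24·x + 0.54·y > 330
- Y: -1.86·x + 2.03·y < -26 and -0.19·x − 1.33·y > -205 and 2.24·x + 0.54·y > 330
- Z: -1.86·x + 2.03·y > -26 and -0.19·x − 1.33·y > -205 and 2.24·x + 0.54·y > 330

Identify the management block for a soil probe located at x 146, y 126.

-1.86·146 + 2.03·126 = -15.780, which is > -26
-0.19·146 − 1.33·126 = -195.320, which is > -205
2.24·146 + 0.54·126 = 395.080, which is > 330
This sign pattern matches Z.

Z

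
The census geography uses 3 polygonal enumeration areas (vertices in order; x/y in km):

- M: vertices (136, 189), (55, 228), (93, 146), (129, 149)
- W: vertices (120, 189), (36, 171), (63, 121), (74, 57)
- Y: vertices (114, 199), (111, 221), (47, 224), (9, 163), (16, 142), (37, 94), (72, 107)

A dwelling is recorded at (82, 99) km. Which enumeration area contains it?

Cast a ray rightward from (82, 99). For each polygon, the edges (by vertex number in listed order) whose endpoints lie on opposite sides of y = 99, where each meets that height, and whether that is right or left of the point:
M: no edge straddles that height → 0 crossings.
W: 3–4 at x≈66.8 (left), 4–1 at x≈88.6 (right) → 1 crossing.
Y: 5–6 at x≈34.8 (left), 6–7 at x≈50.5 (left) → 0 crossings.
Only W has an odd count, so the point is inside W.

W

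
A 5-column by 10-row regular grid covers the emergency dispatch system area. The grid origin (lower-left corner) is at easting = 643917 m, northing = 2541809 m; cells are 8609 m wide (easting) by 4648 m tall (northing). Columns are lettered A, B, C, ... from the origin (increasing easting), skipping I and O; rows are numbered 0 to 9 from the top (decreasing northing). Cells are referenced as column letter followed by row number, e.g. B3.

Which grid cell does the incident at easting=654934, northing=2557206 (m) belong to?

Column index: ⌊(654934 − 643917) / 8609⌋ = ⌊1.280⌋ = 1 → column B
Row offset from origin: ⌊(2557206 − 2541809) / 4648⌋ = ⌊3.313⌋ = 3 → row 6 (counted from top)

B6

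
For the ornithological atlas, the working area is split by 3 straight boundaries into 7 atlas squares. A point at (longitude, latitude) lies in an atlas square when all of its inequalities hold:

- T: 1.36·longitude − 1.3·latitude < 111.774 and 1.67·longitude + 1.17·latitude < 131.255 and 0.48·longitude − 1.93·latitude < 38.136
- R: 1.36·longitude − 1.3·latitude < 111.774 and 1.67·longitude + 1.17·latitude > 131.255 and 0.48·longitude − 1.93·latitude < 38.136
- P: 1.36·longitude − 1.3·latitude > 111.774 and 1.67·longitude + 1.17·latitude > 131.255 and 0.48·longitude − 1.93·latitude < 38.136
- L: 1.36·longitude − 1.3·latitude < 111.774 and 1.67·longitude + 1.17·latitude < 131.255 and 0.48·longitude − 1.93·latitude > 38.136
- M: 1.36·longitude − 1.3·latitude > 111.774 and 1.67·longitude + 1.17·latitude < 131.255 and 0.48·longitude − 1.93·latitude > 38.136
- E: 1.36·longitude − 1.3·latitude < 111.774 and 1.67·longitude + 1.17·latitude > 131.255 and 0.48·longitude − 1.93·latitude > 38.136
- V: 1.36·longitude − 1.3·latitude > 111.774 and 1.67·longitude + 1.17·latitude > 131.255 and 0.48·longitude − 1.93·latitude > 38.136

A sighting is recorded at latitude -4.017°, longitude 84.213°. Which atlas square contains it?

V

1.36·84.213 − 1.3·-4.017 = 119.752, which is > 111.774
1.67·84.213 + 1.17·-4.017 = 135.936, which is > 131.255
0.48·84.213 − 1.93·-4.017 = 48.175, which is > 38.136
This sign pattern matches V.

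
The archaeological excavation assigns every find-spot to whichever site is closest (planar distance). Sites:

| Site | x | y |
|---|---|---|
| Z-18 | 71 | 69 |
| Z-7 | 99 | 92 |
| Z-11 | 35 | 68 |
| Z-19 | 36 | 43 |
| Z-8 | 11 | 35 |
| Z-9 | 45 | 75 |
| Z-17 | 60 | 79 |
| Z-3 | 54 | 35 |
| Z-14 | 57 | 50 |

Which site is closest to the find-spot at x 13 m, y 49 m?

Squared distances to each site:
Z-18: 3764.000; Z-7: 9245.000; Z-11: 845.000; Z-19: 565.000; Z-8: 200.000; Z-9: 1700.000; Z-17: 3109.000; Z-3: 1877.000; Z-14: 1937.000.
Minimum at Z-8.

Z-8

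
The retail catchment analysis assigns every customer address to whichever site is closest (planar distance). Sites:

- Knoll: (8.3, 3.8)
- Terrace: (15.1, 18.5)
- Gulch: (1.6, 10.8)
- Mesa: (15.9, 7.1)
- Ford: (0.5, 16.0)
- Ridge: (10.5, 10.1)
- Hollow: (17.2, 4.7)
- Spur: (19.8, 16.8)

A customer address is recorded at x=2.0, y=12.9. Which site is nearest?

Squared distances to each site:
Knoll: 122.500; Terrace: 202.970; Gulch: 4.570; Mesa: 226.850; Ford: 11.860; Ridge: 80.090; Hollow: 298.280; Spur: 332.050.
Minimum at Gulch.

Gulch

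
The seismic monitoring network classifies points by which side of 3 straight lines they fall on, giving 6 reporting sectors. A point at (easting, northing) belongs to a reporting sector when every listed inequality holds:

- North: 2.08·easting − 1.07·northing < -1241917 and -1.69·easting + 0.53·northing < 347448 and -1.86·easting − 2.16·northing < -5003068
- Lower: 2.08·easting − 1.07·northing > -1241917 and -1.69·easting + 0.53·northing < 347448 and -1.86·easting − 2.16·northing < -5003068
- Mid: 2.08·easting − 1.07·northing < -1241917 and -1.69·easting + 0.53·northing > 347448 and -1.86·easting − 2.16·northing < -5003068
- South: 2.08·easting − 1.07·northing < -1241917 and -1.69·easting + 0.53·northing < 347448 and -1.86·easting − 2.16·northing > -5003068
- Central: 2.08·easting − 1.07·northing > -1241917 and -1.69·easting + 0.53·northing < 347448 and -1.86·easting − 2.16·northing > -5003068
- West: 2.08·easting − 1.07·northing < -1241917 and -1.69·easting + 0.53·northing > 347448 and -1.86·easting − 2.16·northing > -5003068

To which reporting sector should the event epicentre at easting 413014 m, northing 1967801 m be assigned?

2.08·413014 − 1.07·1967801 = -1246477.950, which is < -1241917
-1.69·413014 + 0.53·1967801 = 344940.870, which is < 347448
-1.86·413014 − 2.16·1967801 = -5018656.200, which is < -5003068
This sign pattern matches North.

North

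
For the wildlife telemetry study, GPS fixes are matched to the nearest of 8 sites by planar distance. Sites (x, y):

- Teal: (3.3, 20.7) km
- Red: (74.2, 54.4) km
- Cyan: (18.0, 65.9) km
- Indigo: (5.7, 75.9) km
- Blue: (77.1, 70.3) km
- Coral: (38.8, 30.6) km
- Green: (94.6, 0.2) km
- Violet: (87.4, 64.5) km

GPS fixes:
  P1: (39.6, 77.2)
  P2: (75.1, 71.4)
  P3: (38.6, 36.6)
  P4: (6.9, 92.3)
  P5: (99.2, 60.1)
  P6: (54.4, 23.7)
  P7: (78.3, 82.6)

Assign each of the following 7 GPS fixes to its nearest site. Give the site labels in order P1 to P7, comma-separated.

P1 → Cyan (d²=594.25)
P2 → Blue (d²=5.21)
P3 → Coral (d²=36.04)
P4 → Indigo (d²=270.40)
P5 → Violet (d²=158.60)
P6 → Coral (d²=290.97)
P7 → Blue (d²=152.73)

Cyan, Blue, Coral, Indigo, Violet, Coral, Blue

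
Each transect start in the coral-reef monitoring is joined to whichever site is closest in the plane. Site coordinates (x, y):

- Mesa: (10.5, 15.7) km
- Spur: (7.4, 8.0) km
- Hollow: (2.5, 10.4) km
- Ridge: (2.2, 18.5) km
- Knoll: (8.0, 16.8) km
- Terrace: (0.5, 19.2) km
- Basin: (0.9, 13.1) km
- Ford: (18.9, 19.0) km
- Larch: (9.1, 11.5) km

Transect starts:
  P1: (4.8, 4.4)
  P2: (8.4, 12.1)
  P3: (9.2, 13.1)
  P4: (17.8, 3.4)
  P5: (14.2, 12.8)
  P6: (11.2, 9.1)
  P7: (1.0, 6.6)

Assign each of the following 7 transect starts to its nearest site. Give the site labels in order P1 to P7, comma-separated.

Spur, Larch, Larch, Spur, Mesa, Larch, Hollow

P1 → Spur (d²=19.72)
P2 → Larch (d²=0.85)
P3 → Larch (d²=2.57)
P4 → Spur (d²=129.32)
P5 → Mesa (d²=22.10)
P6 → Larch (d²=10.17)
P7 → Hollow (d²=16.69)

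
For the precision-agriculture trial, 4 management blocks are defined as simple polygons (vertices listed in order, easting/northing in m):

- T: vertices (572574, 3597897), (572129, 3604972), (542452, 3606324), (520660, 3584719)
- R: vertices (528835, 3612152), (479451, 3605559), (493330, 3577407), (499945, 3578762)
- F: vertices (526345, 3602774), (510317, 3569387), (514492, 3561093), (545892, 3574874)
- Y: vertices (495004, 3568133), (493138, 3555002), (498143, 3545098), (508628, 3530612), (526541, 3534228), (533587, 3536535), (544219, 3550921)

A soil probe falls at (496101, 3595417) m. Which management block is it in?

R

Cast a ray rightward from (496101, 3595417). For each polygon, the edges (by vertex number in listed order) whose endpoints lie on opposite sides of northing = 3595417, where each meets that height, and whether that is right or left of the point:
T: 3–4 at easting≈531450.6 (right), 4–1 at easting≈562804.2 (right) → 2 crossings.
R: 2–3 at easting≈484451.0 (left), 4–1 at easting≈514355.4 (right) → 1 crossing.
F: 1–2 at easting≈522813.1 (right), 4–1 at easting≈531499.4 (right) → 2 crossings.
Y: no edge straddles that height → 0 crossings.
Only R has an odd count, so the point is inside R.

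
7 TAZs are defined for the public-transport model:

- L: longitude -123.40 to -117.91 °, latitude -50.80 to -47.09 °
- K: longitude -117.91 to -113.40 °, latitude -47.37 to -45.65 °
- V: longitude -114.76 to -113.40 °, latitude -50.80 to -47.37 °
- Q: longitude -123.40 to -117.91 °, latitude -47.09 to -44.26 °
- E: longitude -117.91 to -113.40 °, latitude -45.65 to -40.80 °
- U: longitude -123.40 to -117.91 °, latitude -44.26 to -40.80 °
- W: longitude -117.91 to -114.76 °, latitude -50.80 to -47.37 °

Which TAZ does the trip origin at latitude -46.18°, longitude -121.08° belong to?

The point has longitude = -121.08 and latitude = -46.18.
Only Q satisfies -123.40 ≤ longitude ≤ -117.91 and -47.09 ≤ latitude ≤ -44.26.

Q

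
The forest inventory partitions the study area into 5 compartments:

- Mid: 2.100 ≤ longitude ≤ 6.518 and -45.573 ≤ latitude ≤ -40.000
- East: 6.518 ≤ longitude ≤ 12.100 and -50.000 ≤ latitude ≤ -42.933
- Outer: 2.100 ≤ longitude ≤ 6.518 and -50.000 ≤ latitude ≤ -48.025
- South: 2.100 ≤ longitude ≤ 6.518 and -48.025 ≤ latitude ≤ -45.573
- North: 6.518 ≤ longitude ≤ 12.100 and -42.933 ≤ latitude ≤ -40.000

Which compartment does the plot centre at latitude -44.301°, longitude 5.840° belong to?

Mid

The point has longitude = 5.840 and latitude = -44.301.
Only Mid satisfies 2.100 ≤ longitude ≤ 6.518 and -45.573 ≤ latitude ≤ -40.000.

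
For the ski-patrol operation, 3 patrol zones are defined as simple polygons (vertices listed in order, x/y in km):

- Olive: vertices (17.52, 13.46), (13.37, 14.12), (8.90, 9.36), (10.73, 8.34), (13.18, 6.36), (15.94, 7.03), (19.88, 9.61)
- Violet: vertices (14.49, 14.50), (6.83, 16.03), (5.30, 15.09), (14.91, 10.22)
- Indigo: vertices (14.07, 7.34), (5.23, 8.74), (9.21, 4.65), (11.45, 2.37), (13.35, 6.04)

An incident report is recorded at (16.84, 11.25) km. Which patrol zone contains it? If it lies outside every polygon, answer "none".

Olive

Cast a ray rightward from (16.84, 11.25). For each polygon, the edges (by vertex number in listed order) whose endpoints lie on opposite sides of y = 11.25, where each meets that height, and whether that is right or left of the point:
Olive: 2–3 at x≈10.675 (left), 7–1 at x≈18.875 (right) → 1 crossing.
Violet: 3–4 at x≈12.877 (left), 4–1 at x≈14.809 (left) → 0 crossings.
Indigo: no edge straddles that height → 0 crossings.
Only Olive has an odd count, so the point is inside Olive.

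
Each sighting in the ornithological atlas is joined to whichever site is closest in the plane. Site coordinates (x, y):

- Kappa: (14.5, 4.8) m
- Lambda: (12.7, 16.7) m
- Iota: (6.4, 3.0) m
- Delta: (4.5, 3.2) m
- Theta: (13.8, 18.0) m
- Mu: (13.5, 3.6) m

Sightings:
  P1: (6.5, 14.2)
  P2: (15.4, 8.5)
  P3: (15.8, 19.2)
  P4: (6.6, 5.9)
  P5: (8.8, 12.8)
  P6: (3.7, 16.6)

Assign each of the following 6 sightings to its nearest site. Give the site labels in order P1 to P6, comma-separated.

P1 → Lambda (d²=44.69)
P2 → Kappa (d²=14.50)
P3 → Theta (d²=5.44)
P4 → Iota (d²=8.45)
P5 → Lambda (d²=30.42)
P6 → Lambda (d²=81.01)

Lambda, Kappa, Theta, Iota, Lambda, Lambda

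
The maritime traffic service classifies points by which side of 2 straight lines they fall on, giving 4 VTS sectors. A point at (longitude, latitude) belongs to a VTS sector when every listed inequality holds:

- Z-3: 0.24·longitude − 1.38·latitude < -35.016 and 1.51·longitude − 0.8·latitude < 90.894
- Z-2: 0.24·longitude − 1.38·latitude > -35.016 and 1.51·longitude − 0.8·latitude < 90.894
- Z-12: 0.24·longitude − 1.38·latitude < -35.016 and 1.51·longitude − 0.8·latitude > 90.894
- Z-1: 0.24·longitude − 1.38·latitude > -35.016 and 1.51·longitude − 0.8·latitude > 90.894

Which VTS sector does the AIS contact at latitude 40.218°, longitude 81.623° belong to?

Z-12

0.24·81.623 − 1.38·40.218 = -35.911, which is < -35.016
1.51·81.623 − 0.8·40.218 = 91.076, which is > 90.894
This sign pattern matches Z-12.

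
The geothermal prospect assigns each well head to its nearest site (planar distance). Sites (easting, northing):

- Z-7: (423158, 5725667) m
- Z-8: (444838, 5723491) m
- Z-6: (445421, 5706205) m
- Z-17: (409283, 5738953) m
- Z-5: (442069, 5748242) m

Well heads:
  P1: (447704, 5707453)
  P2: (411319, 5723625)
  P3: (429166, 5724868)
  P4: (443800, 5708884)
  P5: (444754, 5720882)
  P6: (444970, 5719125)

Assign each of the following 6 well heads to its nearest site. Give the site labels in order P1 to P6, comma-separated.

Z-6, Z-7, Z-7, Z-6, Z-8, Z-8

P1 → Z-6 (d²=6769593.00)
P2 → Z-7 (d²=144331685.00)
P3 → Z-7 (d²=36734465.00)
P4 → Z-6 (d²=9804682.00)
P5 → Z-8 (d²=6813937.00)
P6 → Z-8 (d²=19079380.00)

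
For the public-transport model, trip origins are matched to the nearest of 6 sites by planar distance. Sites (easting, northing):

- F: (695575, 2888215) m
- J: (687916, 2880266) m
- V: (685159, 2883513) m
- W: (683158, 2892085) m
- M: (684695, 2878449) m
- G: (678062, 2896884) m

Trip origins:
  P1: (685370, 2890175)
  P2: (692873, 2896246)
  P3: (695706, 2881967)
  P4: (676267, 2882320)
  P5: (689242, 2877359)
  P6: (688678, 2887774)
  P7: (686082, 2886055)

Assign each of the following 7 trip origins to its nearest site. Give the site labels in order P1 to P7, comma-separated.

W, F, F, V, J, V, V

P1 → W (d²=8541044.00)
P2 → F (d²=71797765.00)
P3 → F (d²=39054665.00)
P4 → V (d²=80490913.00)
P5 → J (d²=10208925.00)
P6 → V (d²=30539482.00)
P7 → V (d²=7313693.00)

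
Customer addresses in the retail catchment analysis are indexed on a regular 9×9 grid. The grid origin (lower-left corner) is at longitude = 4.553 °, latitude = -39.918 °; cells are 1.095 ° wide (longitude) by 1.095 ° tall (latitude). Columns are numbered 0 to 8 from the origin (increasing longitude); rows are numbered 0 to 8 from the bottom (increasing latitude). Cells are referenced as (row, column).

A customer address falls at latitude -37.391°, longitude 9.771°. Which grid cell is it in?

Column index: ⌊(9.771 − 4.553) / 1.095⌋ = ⌊4.765⌋ = 4
Row offset from origin: ⌊(-37.391 − -39.918) / 1.095⌋ = ⌊2.308⌋ = 2 → row 2

(2, 4)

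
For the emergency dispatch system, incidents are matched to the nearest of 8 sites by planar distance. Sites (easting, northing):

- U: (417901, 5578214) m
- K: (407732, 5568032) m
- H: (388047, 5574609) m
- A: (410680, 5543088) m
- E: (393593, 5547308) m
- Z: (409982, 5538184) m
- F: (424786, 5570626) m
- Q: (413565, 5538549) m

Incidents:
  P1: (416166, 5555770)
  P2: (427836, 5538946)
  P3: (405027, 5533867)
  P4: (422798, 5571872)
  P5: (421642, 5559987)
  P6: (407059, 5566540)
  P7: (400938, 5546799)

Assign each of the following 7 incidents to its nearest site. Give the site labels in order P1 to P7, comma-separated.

P1 → A (d²=190929320.00)
P2 → Q (d²=203819050.00)
P3 → Z (d²=43188514.00)
P4 → F (d²=5504660.00)
P5 → F (d²=123073057.00)
P6 → K (d²=2678993.00)
P7 → E (d²=54208106.00)

A, Q, Z, F, F, K, E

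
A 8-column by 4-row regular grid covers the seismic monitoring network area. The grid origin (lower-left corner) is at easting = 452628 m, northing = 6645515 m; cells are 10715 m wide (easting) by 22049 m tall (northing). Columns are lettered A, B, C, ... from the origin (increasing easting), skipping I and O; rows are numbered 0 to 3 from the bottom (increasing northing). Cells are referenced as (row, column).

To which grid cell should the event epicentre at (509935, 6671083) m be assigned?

(1, F)

Column index: ⌊(509935 − 452628) / 10715⌋ = ⌊5.348⌋ = 5 → column F
Row offset from origin: ⌊(6671083 − 6645515) / 22049⌋ = ⌊1.160⌋ = 1 → row 1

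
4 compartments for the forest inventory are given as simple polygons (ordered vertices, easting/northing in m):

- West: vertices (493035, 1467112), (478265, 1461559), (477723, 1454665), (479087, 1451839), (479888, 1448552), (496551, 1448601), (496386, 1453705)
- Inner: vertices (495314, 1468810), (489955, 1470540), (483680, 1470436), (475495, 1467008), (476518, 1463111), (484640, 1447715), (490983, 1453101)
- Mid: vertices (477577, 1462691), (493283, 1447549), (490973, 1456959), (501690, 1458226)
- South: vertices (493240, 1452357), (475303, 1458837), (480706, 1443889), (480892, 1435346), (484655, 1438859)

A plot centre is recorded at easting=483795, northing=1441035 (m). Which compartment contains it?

South

Cast a ray rightward from (483795, 1441035). For each polygon, the edges (by vertex number in listed order) whose endpoints lie on opposite sides of northing = 1441035, where each meets that height, and whether that is right or left of the point:
West: no edge straddles that height → 0 crossings.
Inner: no edge straddles that height → 0 crossings.
Mid: no edge straddles that height → 0 crossings.
South: 3–4 at easting≈480768.1 (left), 5–1 at easting≈486039.0 (right) → 1 crossing.
Only South has an odd count, so the point is inside South.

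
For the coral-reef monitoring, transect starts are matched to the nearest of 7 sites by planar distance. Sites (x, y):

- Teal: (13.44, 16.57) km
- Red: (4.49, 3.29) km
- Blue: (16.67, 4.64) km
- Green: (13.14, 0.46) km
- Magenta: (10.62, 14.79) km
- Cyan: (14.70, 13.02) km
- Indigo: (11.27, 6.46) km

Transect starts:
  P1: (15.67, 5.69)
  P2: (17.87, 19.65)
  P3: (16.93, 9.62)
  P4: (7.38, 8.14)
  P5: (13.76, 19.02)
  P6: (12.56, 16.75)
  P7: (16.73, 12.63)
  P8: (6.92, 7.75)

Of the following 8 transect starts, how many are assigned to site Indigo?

P1 → Blue
P2 → Teal
P3 → Cyan
P4 → Indigo
P5 → Teal
P6 → Teal
P7 → Cyan
P8 → Indigo
2 of the 8 go to Indigo.

2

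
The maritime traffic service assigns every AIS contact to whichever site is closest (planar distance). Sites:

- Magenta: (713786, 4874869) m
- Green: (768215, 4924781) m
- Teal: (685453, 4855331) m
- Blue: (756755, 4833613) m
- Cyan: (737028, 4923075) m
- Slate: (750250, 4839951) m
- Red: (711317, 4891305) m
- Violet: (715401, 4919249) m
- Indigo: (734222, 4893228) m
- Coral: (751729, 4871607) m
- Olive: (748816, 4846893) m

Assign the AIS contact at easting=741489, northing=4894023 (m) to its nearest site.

Squared distances to each site:
Magenta: 1134331925.000; Green: 1660333640.000; Teal: 4637104160.000; Blue: 3882418856.000; Cyan: 863919225.000; Slate: 3000536305.000; Red: 917737108.000; Violet: 1316934820.000; Indigo: 53441314.000; Coral: 607334656.000; Olive: 2274921829.000.
Minimum at Indigo.

Indigo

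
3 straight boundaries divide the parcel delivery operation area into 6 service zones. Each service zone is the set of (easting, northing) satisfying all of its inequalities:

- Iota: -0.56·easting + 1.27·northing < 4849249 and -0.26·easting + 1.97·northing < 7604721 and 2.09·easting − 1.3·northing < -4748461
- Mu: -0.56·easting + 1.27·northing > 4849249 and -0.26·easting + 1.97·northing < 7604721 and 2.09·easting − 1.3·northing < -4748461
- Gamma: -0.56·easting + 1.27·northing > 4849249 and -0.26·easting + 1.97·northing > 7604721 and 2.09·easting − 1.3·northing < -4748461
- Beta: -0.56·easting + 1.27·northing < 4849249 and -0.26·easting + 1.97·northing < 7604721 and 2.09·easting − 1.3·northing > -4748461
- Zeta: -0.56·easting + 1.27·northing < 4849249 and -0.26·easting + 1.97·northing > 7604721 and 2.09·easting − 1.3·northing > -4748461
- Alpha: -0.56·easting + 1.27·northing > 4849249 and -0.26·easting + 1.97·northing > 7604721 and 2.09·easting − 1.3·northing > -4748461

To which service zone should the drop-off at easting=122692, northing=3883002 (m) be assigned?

-0.56·122692 + 1.27·3883002 = 4862705.020, which is > 4849249
-0.26·122692 + 1.97·3883002 = 7617614.020, which is > 7604721
2.09·122692 − 1.3·3883002 = -4791476.320, which is < -4748461
This sign pattern matches Gamma.

Gamma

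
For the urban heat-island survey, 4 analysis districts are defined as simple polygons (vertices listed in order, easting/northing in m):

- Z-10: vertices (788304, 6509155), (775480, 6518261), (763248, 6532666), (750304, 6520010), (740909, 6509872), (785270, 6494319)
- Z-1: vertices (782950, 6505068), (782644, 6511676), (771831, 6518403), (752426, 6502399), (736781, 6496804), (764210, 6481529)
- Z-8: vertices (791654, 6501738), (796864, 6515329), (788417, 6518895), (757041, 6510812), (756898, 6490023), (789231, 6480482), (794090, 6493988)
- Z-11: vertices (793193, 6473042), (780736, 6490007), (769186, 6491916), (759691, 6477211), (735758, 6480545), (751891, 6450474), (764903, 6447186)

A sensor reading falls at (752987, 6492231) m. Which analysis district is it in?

Z-1

Cast a ray rightward from (752987, 6492231). For each polygon, the edges (by vertex number in listed order) whose endpoints lie on opposite sides of northing = 6492231, where each meets that height, and whether that is right or left of the point:
Z-10: no edge straddles that height → 0 crossings.
Z-1: 5–6 at easting≈744992.6 (left), 6–1 at easting≈772730.1 (right) → 1 crossing.
Z-8: 4–5 at easting≈756913.2 (right), 6–7 at easting≈793457.9 (right) → 2 crossings.
Z-11: no edge straddles that height → 0 crossings.
Only Z-1 has an odd count, so the point is inside Z-1.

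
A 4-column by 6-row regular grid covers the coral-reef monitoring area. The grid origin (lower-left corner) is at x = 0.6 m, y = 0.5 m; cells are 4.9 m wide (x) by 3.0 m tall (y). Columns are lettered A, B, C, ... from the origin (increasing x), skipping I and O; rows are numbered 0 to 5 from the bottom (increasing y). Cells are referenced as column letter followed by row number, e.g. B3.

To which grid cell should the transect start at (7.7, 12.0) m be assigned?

Column index: ⌊(7.7 − 0.6) / 4.9⌋ = ⌊1.449⌋ = 1 → column B
Row offset from origin: ⌊(12.0 − 0.5) / 3.0⌋ = ⌊3.833⌋ = 3 → row 3

B3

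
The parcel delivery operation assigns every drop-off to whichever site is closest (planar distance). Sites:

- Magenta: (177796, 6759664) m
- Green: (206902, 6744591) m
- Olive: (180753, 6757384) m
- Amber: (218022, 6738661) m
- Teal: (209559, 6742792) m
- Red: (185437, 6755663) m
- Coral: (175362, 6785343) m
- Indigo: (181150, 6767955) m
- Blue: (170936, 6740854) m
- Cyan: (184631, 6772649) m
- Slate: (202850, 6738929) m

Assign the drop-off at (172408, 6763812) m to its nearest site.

Magenta

Squared distances to each site:
Magenta: 46236448.000; Green: 1559282877.000; Olive: 110958209.000; Amber: 2713209797.000; Teal: 1822037201.000; Red: 236161042.000; Coral: 472310077.000; Indigo: 93587013.000; Blue: 529236548.000; Cyan: 227494298.000; Slate: 1545879053.000.
Minimum at Magenta.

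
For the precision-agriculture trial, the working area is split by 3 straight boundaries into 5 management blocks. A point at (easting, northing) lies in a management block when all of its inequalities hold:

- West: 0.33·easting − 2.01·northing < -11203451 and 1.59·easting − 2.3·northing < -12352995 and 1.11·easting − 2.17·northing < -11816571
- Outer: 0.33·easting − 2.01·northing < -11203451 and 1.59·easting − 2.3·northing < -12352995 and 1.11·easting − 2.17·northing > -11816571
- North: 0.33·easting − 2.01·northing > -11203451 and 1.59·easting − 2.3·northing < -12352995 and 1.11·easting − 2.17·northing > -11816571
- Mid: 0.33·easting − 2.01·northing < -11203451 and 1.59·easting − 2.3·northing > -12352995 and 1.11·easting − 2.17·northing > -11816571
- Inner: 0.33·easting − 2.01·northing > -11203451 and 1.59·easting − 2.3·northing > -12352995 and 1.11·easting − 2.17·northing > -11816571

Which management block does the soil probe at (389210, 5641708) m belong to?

0.33·389210 − 2.01·5641708 = -11211393.780, which is < -11203451
1.59·389210 − 2.3·5641708 = -12357084.500, which is < -12352995
1.11·389210 − 2.17·5641708 = -11810483.260, which is > -11816571
This sign pattern matches Outer.

Outer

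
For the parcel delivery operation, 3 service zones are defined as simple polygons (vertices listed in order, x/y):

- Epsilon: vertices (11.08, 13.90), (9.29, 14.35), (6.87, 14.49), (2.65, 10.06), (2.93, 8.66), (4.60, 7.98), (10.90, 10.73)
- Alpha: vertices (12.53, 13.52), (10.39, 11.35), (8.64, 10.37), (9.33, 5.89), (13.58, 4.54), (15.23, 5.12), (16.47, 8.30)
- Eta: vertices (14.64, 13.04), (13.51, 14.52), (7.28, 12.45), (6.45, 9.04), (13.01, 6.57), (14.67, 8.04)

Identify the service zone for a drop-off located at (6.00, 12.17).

Cast a ray rightward from (6.00, 12.17). For each polygon, the edges (by vertex number in listed order) whose endpoints lie on opposite sides of y = 12.17, where each meets that height, and whether that is right or left of the point:
Epsilon: 3–4 at x≈4.660 (left), 7–1 at x≈10.982 (right) → 1 crossing.
Alpha: 1–2 at x≈11.199 (right), 7–1 at x≈13.549 (right) → 2 crossings.
Eta: 3–4 at x≈7.212 (right), 6–1 at x≈14.645 (right) → 2 crossings.
Only Epsilon has an odd count, so the point is inside Epsilon.

Epsilon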